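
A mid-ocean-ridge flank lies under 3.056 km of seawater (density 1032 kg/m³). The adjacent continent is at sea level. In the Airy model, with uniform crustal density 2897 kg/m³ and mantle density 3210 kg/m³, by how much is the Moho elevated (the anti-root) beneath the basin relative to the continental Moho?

By Archimedes' principle applied to the lithosphere: replacing crust with seawater at the top is compensated by replacing crust with mantle at the base: d (ρ_c − ρ_w) = a (ρ_m − ρ_c).
a = d (ρ_c − ρ_w)/(ρ_m − ρ_c) = 3.056 km × 1865/313 = 18.2 km.

18.2 km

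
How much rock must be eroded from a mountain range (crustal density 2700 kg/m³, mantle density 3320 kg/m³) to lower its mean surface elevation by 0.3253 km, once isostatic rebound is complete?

1.74 km

Net drop Δ = e − u = e − e ρ_c/ρ_m = e (ρ_m − ρ_c)/ρ_m.
e = Δ ρ_m/(ρ_m − ρ_c) = 0.3253 km × 3320/620 = 1.74 km.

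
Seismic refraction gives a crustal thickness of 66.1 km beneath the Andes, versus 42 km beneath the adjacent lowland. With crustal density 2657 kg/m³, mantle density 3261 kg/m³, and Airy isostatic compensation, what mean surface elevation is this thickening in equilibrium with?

Excess crust Δ = 66.1 km − 42 km = 24.1 km, split between elevation h and root r with h + r = Δ.
Airy balance ρ_c h = (ρ_m − ρ_c) r gives r = h ρ_c/(ρ_m − ρ_c), so h (1 + ρ_c/(ρ_m − ρ_c)) = Δ, i.e. h = Δ (ρ_m − ρ_c)/ρ_m.
h = 24.1 km × 604/3261 = 4.46 km.

4.46 km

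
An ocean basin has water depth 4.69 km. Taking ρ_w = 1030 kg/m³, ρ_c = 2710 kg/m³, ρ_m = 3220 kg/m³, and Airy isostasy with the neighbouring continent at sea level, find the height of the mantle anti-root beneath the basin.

For local isostatic compensation: replacing crust with seawater at the top is compensated by replacing crust with mantle at the base: d (ρ_c − ρ_w) = a (ρ_m − ρ_c).
a = d (ρ_c − ρ_w)/(ρ_m − ρ_c) = 4.69 km × 1680/510 = 15.4 km.

15.4 km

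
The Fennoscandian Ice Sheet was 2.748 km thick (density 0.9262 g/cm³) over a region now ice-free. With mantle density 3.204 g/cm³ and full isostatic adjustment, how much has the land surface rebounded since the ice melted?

Removing the load lets mantle flow back in; uplift u satisfies ρ_ice t = ρ_m u.
u = t ρ_ice/ρ_m = 2.748 km × 0.9262/3.204 = 0.794 km.

0.794 km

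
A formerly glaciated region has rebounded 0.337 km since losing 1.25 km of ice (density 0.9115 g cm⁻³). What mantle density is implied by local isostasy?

3.38 g cm⁻³

ρ_m = ρ_ice t / u = 0.9115 × 1.25 km/0.337 km = 3.38 g cm⁻³.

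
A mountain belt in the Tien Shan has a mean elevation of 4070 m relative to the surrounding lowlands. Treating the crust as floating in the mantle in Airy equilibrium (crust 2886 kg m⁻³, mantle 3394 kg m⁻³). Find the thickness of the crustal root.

23100 m

Isostatic balance requires: the weight of the topography is balanced by the buoyancy of the root, ρ_c h = (ρ_m − ρ_c) r.
r = h · ρ_c / (ρ_m − ρ_c) = 4070 m × 2886 / (3394 − 2886) = 23100 m.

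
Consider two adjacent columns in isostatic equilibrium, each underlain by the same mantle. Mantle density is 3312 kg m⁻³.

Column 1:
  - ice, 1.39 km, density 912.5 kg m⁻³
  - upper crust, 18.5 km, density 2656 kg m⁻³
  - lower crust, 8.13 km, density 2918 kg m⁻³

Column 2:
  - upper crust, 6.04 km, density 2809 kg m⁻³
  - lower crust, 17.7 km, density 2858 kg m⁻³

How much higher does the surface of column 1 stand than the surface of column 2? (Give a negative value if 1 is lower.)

2.29 km

For any compensation level in the mantle, the mantle terms cancel and isostasy reduces to e = (Σt_1 − Σt_2) − (Σ(ρt)_1 − Σ(ρt)_2) / ρ_m.
Σt_1 = 28.02 km; Σt_2 = 23.74 km; Σ(ρt)_1 = 74127.715; Σ(ρt)_2 = 67552.96 (in km·kg m⁻³).
e = (28.02 − 23.74) − (74127.715 − 67552.96) / 3312 = 2.29 km.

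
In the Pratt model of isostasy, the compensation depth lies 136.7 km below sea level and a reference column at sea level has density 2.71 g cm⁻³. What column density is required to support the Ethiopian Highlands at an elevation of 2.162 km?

Pratt balance: ρ_ref D = ρ (D + h).
ρ = ρ_ref D/(D + h) = 2.71 × 136.7 km/(136.7 km + 2.162 km) = 2.67 g cm⁻³.

2.67 g cm⁻³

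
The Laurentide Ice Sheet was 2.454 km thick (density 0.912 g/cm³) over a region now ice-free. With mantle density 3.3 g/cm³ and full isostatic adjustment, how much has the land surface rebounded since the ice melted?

Removing the load lets mantle flow back in; uplift u satisfies ρ_ice t = ρ_m u.
u = t ρ_ice/ρ_m = 2.454 km × 0.912/3.3 = 0.678 km.

0.678 km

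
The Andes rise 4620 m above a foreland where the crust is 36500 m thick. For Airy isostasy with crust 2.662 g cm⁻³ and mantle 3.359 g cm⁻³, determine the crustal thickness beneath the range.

Root depth r = h ρ_c / (ρ_m − ρ_c) = 4620 m × 2.662 / 0.697 = 17640 m.
Total thickness = T + h + r = 36500 m + 4620 m + 17640 m = 58800 m.

58800 m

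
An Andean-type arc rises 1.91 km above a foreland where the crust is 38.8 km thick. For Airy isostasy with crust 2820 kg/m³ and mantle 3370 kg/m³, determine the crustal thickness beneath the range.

50.5 km

Root depth r = h ρ_c / (ρ_m − ρ_c) = 1.91 km × 2820 / 550 = 9.793 km.
Total thickness = T + h + r = 38.8 km + 1.91 km + 9.793 km = 50.5 km.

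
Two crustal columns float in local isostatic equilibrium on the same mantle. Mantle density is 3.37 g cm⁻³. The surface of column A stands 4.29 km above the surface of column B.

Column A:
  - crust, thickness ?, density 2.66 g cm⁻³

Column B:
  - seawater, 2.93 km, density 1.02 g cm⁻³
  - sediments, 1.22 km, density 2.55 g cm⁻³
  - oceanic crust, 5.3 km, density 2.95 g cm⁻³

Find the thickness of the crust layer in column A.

34.6 km

Take the compensation level at the base of the deeper column (depth z_c below the surface of column A) and equate Σ ρ_i t_i down to z_c; mantle fills any gap and the z_c terms cancel.
Column A: x×2.66 + (z_c − 0 − x)×3.37
Column B: 4.29×0 + 2.93×1.02 + 1.22×2.55 + 5.3×2.95 + (z_c − 4.29 − 9.45)×3.37
The z_c×3.37 term appears on both sides and cancels. Collect the known terms of each column as K = Σ(ρt)_known − 3.37 × (depth of known layers): K_A = 0 − 3.37×0 = 0; K_B = 21.7346 − 3.37×(4.29 + 9.45) = −24.5692.
Balance: K_A − x×(3.37 − 2.66) = K_B, so x = (K_A − K_B)/(3.37 − 2.66) = 24.5692/0.71 = 34.6 km.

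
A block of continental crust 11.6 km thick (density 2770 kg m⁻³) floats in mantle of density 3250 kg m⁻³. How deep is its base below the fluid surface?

Draft d = t ρ_obj/ρ_fluid = 11.6 km × 2770/3250 = 9.89 km.

9.89 km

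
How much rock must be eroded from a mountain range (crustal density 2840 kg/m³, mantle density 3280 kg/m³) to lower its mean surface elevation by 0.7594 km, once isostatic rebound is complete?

5.66 km

Net drop Δ = e − u = e − e ρ_c/ρ_m = e (ρ_m − ρ_c)/ρ_m.
e = Δ ρ_m/(ρ_m − ρ_c) = 0.7594 km × 3280/440 = 5.66 km.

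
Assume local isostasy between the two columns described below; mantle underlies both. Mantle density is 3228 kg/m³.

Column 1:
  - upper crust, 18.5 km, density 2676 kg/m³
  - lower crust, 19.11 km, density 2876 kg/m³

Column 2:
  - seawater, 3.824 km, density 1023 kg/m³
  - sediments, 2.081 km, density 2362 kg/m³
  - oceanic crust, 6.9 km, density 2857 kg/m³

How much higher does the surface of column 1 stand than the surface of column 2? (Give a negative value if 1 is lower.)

1.28 km

For any compensation level in the mantle, the mantle terms cancel and isostasy reduces to e = (Σt_1 − Σt_2) − (Σ(ρt)_1 − Σ(ρt)_2) / ρ_m.
Σt_1 = 37.61 km; Σt_2 = 12.805 km; Σ(ρt)_1 = 104466.36; Σ(ρt)_2 = 28540.574 (in km·kg/m³).
e = (37.61 − 12.805) − (104466.36 − 28540.574) / 3228 = 1.28 km.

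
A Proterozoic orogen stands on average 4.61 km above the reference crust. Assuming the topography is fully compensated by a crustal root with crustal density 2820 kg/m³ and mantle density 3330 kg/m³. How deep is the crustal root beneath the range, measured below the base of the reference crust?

25.5 km

For local isostatic compensation: the weight of the topography is balanced by the buoyancy of the root, ρ_c h = (ρ_m − ρ_c) r.
r = h · ρ_c / (ρ_m − ρ_c) = 4.61 km × 2820 / (3330 − 2820) = 25.5 km.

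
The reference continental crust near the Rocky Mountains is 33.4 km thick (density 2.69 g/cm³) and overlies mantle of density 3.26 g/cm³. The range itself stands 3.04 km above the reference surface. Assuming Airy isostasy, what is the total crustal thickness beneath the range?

50.8 km

Root depth r = h ρ_c / (ρ_m − ρ_c) = 3.04 km × 2.69 / 0.57 = 14.35 km.
Total thickness = T + h + r = 33.4 km + 3.04 km + 14.35 km = 50.8 km.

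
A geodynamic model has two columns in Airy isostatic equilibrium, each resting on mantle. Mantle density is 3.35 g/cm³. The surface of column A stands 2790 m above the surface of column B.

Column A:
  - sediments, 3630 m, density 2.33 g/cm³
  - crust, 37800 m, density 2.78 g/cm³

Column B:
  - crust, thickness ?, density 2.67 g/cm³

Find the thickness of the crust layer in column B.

23400 m

Take the compensation level at the base of the deeper column (depth z_c below the surface of column A) and equate Σ ρ_i t_i down to z_c; mantle fills any gap and the z_c terms cancel.
Column A: 3630×2.33 + 37800×2.78 + (z_c − 41430)×3.35
Column B: 2790×0 + x×2.67 + (z_c − 2790 − 0 − x)×3.35
The z_c×3.35 term appears on both sides and cancels. Collect the known terms of each column as K = Σ(ρt)_known − 3.35 × (depth of known layers): K_A = 113541.9 − 3.35×41430 = −25248.6; K_B = 0 − 3.35×(2790 + 0) = −9346.5.
Balance: K_A = K_B − x×(3.35 − 2.67), so x = (K_B − K_A)/(3.35 − 2.67) = 15902.1/0.68 = 23400 m.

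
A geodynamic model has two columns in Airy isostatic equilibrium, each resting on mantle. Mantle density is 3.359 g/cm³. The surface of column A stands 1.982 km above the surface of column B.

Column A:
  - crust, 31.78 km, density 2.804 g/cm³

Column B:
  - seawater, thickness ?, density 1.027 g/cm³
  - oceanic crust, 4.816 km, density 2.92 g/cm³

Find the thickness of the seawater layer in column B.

Take the compensation level at the base of the deeper column (depth z_c below the surface of column A) and equate Σ ρ_i t_i down to z_c; mantle fills any gap and the z_c terms cancel.
Column A: 31.78×2.804 + (z_c − 31.78)×3.359
Column B: 1.982×0 + x×1.027 + 4.816×2.92 + (z_c − 1.982 − 4.816 − x)×3.359
The z_c×3.359 term appears on both sides and cancels. Collect the known terms of each column as K = Σ(ρt)_known − 3.359 × (depth of known layers): K_A = 89.11112 − 3.359×31.78 = −17.6379; K_B = 14.06272 − 3.359×(1.982 + 4.816) = −8.771762.
Balance: K_A = K_B − x×(3.359 − 1.027), so x = (K_B − K_A)/(3.359 − 1.027) = 8.86614/2.332 = 3.8 km.

3.8 km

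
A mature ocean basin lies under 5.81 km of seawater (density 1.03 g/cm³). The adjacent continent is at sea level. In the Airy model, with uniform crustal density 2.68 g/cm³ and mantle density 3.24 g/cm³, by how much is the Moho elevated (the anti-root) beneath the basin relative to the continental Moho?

In Airy isostatic equilibrium: replacing crust with seawater at the top is compensated by replacing crust with mantle at the base: d (ρ_c − ρ_w) = a (ρ_m − ρ_c).
a = d (ρ_c − ρ_w)/(ρ_m − ρ_c) = 5.81 km × 1.65/0.56 = 17.1 km.

17.1 km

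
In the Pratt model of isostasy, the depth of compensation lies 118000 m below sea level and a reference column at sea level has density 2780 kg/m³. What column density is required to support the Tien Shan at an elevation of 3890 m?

Pratt balance: ρ_ref D = ρ (D + h).
ρ = ρ_ref D/(D + h) = 2780 × 118000 m/(118000 m + 3890 m) = 2690 kg/m³.

2690 kg/m³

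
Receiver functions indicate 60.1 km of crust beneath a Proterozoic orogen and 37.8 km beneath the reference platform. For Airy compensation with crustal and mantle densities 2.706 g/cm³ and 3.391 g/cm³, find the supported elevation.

Excess crust Δ = 60.1 km − 37.8 km = 22.3 km, split between elevation h and root r with h + r = Δ.
Airy balance ρ_c h = (ρ_m − ρ_c) r gives r = h ρ_c/(ρ_m − ρ_c), so h (1 + ρ_c/(ρ_m − ρ_c)) = Δ, i.e. h = Δ (ρ_m − ρ_c)/ρ_m.
h = 22.3 km × 0.685/3.391 = 4.5 km.

4.5 km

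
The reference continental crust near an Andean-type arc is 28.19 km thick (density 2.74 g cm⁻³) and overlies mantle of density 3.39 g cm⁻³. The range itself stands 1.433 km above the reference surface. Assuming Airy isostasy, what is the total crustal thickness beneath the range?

35.7 km

Root depth r = h ρ_c / (ρ_m − ρ_c) = 1.433 km × 2.74 / 0.65 = 6.041 km.
Total thickness = T + h + r = 28.19 km + 1.433 km + 6.041 km = 35.7 km.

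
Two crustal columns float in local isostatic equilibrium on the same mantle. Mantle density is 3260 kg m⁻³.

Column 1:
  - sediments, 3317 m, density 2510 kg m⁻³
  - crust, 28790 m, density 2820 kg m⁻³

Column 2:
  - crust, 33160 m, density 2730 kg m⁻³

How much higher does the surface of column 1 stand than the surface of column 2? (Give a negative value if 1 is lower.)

−742 m

For any compensation level in the mantle, the mantle terms cancel and isostasy reduces to e = (Σt_1 − Σt_2) − (Σ(ρt)_1 − Σ(ρt)_2) / ρ_m.
Σt_1 = 32107 m; Σt_2 = 33160 m; Σ(ρt)_1 = 89513470; Σ(ρt)_2 = 90526800 (in m·kg m⁻³).
e = (32107 − 33160) − (89513470 − 90526800) / 3260 = −742 m.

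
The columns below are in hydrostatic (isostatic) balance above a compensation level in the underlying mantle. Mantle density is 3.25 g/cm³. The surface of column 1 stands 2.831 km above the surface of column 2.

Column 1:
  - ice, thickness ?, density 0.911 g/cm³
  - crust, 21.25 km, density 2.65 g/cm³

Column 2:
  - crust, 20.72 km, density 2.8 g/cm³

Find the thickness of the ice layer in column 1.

2.47 km

Take the compensation level at the base of the deeper column (depth z_c below the surface of column 1) and equate Σ ρ_i t_i down to z_c; mantle fills any gap and the z_c terms cancel.
Column 1: x×0.911 + 21.25×2.65 + (z_c − 21.25 − x)×3.25
Column 2: 2.831×0 + 20.72×2.8 + (z_c − 2.831 − 20.72)×3.25
The z_c×3.25 term appears on both sides and cancels. Collect the known terms of each column as K = Σ(ρt)_known − 3.25 × (depth of known layers): K_1 = 56.3125 − 3.25×21.25 = −12.75; K_2 = 58.016 − 3.25×(2.831 + 20.72) = −18.52475.
Balance: K_1 − x×(3.25 − 0.911) = K_2, so x = (K_1 − K_2)/(3.25 − 0.911) = 5.77475/2.339 = 2.47 km.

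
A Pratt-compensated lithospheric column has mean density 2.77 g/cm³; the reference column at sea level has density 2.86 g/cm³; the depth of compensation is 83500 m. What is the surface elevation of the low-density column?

ρ_ref D = ρ (D + h) → h = D (ρ_ref − ρ)/ρ.
h = 83500 m × (2.86 − 2.77)/2.77 = 2710 m.

2710 m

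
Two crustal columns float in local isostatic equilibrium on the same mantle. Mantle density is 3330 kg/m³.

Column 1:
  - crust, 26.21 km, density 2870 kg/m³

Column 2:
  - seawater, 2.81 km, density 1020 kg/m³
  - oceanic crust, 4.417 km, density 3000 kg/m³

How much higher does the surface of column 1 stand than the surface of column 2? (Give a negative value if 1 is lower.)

1.23 km

For any compensation level in the mantle, the mantle terms cancel and isostasy reduces to e = (Σt_1 − Σt_2) − (Σ(ρt)_1 − Σ(ρt)_2) / ρ_m.
Σt_1 = 26.21 km; Σt_2 = 7.227 km; Σ(ρt)_1 = 75222.7; Σ(ρt)_2 = 16117.2 (in km·kg/m³).
e = (26.21 − 7.227) − (75222.7 − 16117.2) / 3330 = 1.23 km.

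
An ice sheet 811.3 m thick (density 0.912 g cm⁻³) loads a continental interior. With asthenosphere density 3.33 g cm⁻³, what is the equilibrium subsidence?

222 m

By Archimedes' principle applied to the lithosphere: the ice load ρ_ice t is balanced by mantle displaced below, ρ_m s.
s = t ρ_ice / ρ_m = 811.3 m × 0.912/3.33 = 222 m.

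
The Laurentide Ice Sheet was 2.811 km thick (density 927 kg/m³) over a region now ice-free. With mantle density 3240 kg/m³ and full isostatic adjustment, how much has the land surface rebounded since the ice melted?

Removing the load lets mantle flow back in; uplift u satisfies ρ_ice t = ρ_m u.
u = t ρ_ice/ρ_m = 2.811 km × 927/3240 = 0.804 km.

0.804 km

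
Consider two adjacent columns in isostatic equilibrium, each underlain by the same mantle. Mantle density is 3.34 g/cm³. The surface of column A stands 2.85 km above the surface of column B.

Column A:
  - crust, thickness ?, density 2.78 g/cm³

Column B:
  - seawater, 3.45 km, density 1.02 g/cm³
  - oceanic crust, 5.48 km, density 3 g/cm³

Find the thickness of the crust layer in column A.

Take the compensation level at the base of the deeper column (depth z_c below the surface of column A) and equate Σ ρ_i t_i down to z_c; mantle fills any gap and the z_c terms cancel.
Column A: x×2.78 + (z_c − 0 − x)×3.34
Column B: 2.85×0 + 3.45×1.02 + 5.48×3 + (z_c − 2.85 − 8.93)×3.34
The z_c×3.34 term appears on both sides and cancels. Collect the known terms of each column as K = Σ(ρt)_known − 3.34 × (depth of known layers): K_A = 0 − 3.34×0 = 0; K_B = 19.959 − 3.34×(2.85 + 8.93) = −19.3862.
Balance: K_A − x×(3.34 − 2.78) = K_B, so x = (K_A − K_B)/(3.34 − 2.78) = 19.3862/0.56 = 34.6 km.

34.6 km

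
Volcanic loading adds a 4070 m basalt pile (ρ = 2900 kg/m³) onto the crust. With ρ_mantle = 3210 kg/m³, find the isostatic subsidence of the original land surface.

Subaerial loading: s = t ρ_load / ρ_m.
s = 4070 m × 2900/3210 = 3680 m.

3680 m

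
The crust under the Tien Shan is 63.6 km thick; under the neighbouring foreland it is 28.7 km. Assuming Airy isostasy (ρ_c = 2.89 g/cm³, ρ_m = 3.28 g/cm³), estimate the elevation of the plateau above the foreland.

Excess crust Δ = 63.6 km − 28.7 km = 34.9 km, split between elevation h and root r with h + r = Δ.
Airy balance ρ_c h = (ρ_m − ρ_c) r gives r = h ρ_c/(ρ_m − ρ_c), so h (1 + ρ_c/(ρ_m − ρ_c)) = Δ, i.e. h = Δ (ρ_m − ρ_c)/ρ_m.
h = 34.9 km × 0.39/3.28 = 4.15 km.

4.15 km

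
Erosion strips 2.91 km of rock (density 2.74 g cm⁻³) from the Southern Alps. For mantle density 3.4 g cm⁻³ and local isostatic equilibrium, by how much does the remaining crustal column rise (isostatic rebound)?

Unloading: uplift u = e ρ_c/ρ_m = 2.91 km × 2.74/3.4 = 2.35 km.

2.35 km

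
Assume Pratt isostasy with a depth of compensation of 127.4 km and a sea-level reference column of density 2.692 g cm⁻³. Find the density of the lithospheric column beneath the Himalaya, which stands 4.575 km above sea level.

Pratt balance: ρ_ref D = ρ (D + h).
ρ = ρ_ref D/(D + h) = 2.692 × 127.4 km/(127.4 km + 4.575 km) = 2.6 g cm⁻³.

2.6 g cm⁻³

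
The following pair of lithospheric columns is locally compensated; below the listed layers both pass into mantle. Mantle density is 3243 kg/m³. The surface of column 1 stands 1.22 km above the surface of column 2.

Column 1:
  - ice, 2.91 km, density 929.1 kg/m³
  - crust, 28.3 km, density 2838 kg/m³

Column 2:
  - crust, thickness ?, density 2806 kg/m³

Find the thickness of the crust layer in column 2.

32.6 km

Take the compensation level at the base of the deeper column (depth z_c below the surface of column 1) and equate Σ ρ_i t_i down to z_c; mantle fills any gap and the z_c terms cancel.
Column 1: 2.91×929.1 + 28.3×2838 + (z_c − 31.21)×3243
Column 2: 1.22×0 + x×2806 + (z_c − 1.22 − 0 − x)×3243
The z_c×3243 term appears on both sides and cancels. Collect the known terms of each column as K = Σ(ρt)_known − 3243 × (depth of known layers): K_1 = 83019.081 − 3243×31.21 = −18194.949; K_2 = 0 − 3243×(1.22 + 0) = −3956.46.
Balance: K_1 = K_2 − x×(3243 − 2806), so x = (K_2 − K_1)/(3243 − 2806) = 14238.5/437 = 32.6 km.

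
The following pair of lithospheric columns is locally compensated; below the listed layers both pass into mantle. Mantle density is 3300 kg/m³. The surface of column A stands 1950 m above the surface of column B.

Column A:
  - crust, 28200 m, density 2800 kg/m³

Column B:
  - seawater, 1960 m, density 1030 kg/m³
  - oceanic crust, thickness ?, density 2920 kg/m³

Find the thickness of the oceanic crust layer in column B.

8460 m

Take the compensation level at the base of the deeper column (depth z_c below the surface of column A) and equate Σ ρ_i t_i down to z_c; mantle fills any gap and the z_c terms cancel.
Column A: 28200×2800 + (z_c − 28200)×3300
Column B: 1950×0 + 1960×1030 + x×2920 + (z_c − 1950 − 1960 − x)×3300
The z_c×3300 term appears on both sides and cancels. Collect the known terms of each column as K = Σ(ρt)_known − 3300 × (depth of known layers): K_A = 78960000 − 3300×28200 = −14100000; K_B = 2018800 − 3300×(1950 + 1960) = −10884200.
Balance: K_A = K_B − x×(3300 − 2920), so x = (K_B − K_A)/(3300 − 2920) = 3215800/380 = 8460 m.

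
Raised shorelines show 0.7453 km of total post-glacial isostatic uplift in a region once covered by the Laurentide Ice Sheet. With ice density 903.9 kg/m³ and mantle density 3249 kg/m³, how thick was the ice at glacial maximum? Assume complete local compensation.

2.68 km

u = t ρ_ice/ρ_m → t = u ρ_m/ρ_ice = 0.7453 km × 3249/903.9 = 2.68 km.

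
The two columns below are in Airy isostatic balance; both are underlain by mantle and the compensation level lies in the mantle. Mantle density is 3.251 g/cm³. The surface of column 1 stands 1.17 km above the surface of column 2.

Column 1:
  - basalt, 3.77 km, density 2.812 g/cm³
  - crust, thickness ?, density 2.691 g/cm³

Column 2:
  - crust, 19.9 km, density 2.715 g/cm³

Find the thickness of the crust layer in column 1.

22.9 km

Take the compensation level at the base of the deeper column (depth z_c below the surface of column 1) and equate Σ ρ_i t_i down to z_c; mantle fills any gap and the z_c terms cancel.
Column 1: 3.77×2.812 + x×2.691 + (z_c − 3.77 − x)×3.251
Column 2: 1.17×0 + 19.9×2.715 + (z_c − 1.17 − 19.9)×3.251
The z_c×3.251 term appears on both sides and cancels. Collect the known terms of each column as K = Σ(ρt)_known − 3.251 × (depth of known layers): K_1 = 10.60124 − 3.251×3.77 = −1.65503; K_2 = 54.0285 − 3.251×(1.17 + 19.9) = −14.47007.
Balance: K_1 − x×(3.251 − 2.691) = K_2, so x = (K_1 − K_2)/(3.251 − 2.691) = 12.815/0.56 = 22.9 km.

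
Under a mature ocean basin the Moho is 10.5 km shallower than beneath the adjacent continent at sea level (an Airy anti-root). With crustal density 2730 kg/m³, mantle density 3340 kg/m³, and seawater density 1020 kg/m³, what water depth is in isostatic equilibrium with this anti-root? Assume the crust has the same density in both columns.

Replacing a thickness d of crust by seawater at the top must be balanced by replacing crust with mantle at the base: d (ρ_c − ρ_w) = a (ρ_m − ρ_c).
d = a (ρ_m − ρ_c)/(ρ_c − ρ_w) = 10.5 km × 610/1710 = 3.75 km.

3.75 km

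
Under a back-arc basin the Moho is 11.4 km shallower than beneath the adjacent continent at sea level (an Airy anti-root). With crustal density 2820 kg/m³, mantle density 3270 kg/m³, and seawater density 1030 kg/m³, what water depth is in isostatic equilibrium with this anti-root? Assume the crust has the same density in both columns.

Replacing a thickness d of crust by seawater at the top must be balanced by replacing crust with mantle at the base: d (ρ_c − ρ_w) = a (ρ_m − ρ_c).
d = a (ρ_m − ρ_c)/(ρ_c − ρ_w) = 11.4 km × 450/1790 = 2.87 km.

2.87 km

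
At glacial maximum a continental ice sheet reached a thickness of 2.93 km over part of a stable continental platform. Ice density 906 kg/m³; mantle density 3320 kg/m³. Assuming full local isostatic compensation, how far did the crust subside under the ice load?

Isostatic balance requires: the ice load ρ_ice t is balanced by mantle displaced below, ρ_m s.
s = t ρ_ice / ρ_m = 2.93 km × 906/3320 = 0.8 km.

0.8 km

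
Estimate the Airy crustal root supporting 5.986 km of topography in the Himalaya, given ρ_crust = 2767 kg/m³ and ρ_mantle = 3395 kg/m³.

For local isostatic compensation: the weight of the topography is balanced by the buoyancy of the root, ρ_c h = (ρ_m − ρ_c) r.
r = h · ρ_c / (ρ_m − ρ_c) = 5.986 km × 2767 / (3395 − 2767) = 26.4 km.

26.4 km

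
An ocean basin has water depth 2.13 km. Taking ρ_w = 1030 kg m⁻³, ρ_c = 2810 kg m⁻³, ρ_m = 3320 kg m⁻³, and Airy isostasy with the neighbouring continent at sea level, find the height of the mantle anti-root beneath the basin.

7.43 km

Isostatic balance requires: replacing crust with seawater at the top is compensated by replacing crust with mantle at the base: d (ρ_c − ρ_w) = a (ρ_m − ρ_c).
a = d (ρ_c − ρ_w)/(ρ_m − ρ_c) = 2.13 km × 1780/510 = 7.43 km.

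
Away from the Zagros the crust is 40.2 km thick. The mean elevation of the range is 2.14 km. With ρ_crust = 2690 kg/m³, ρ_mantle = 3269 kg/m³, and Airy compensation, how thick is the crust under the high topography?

52.3 km

Root depth r = h ρ_c / (ρ_m − ρ_c) = 2.14 km × 2690 / 579 = 9.942 km.
Total thickness = T + h + r = 40.2 km + 2.14 km + 9.942 km = 52.3 km.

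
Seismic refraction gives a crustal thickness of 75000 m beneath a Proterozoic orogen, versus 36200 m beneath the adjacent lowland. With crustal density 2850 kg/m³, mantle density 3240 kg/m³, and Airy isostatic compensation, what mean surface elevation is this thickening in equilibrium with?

4670 m

Excess crust Δ = 75000 m − 36200 m = 38800 m, split between elevation h and root r with h + r = Δ.
Airy balance ρ_c h = (ρ_m − ρ_c) r gives r = h ρ_c/(ρ_m − ρ_c), so h (1 + ρ_c/(ρ_m − ρ_c)) = Δ, i.e. h = Δ (ρ_m − ρ_c)/ρ_m.
h = 38800 m × 390/3240 = 4670 m.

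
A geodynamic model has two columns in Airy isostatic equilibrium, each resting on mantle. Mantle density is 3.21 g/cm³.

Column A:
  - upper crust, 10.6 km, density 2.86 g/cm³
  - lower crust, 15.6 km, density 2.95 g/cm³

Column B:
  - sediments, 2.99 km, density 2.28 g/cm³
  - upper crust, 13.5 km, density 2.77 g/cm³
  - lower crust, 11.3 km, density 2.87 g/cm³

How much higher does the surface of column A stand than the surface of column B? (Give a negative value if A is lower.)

−1.49 km

For any compensation level in the mantle, the mantle terms cancel and isostasy reduces to e = (Σt_A − Σt_B) − (Σ(ρt)_A − Σ(ρt)_B) / ρ_m.
Σt_A = 26.2 km; Σt_B = 27.79 km; Σ(ρt)_A = 76.336; Σ(ρt)_B = 76.6432 (in km·g/cm³).
e = (26.2 − 27.79) − (76.336 − 76.6432) / 3.21 = −1.49 km.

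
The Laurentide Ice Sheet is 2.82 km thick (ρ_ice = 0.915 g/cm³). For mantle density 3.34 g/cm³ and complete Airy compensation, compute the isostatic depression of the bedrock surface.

0.773 km

Isostatic balance requires: the ice load ρ_ice t is balanced by mantle displaced below, ρ_m s.
s = t ρ_ice / ρ_m = 2.82 km × 0.915/3.34 = 0.773 km.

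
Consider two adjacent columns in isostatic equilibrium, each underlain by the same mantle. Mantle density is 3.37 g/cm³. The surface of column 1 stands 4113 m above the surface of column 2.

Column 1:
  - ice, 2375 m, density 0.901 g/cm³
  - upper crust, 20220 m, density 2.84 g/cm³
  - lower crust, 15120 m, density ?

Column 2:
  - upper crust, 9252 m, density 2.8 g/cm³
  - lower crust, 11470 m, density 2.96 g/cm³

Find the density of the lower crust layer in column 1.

2.89 g/cm³

Take the compensation level at the base of the deeper column (depth z_c below the surface of column 1) and equate Σ ρ_i t_i down to z_c; mantle fills any gap and the z_c terms cancel.
Column 1: 2375×0.901 + 20220×2.84 + 15120×ρ + (z_c − 37715)×3.37
Column 2: 4113×0 + 9252×2.8 + 11470×2.96 + (z_c − 4113 − 20722)×3.37
The z_c×3.37 term appears on both sides and cancels. Collect the known terms of each column as K = Σ(ρt)_known − 3.37 × (depth of known layers): K_1 = 59564.675 − 3.37×37715 = −67534.875; K_2 = 59856.8 − 3.37×(4113 + 20722) = −23837.15.
Balance: K_1 + 15120×ρ = K_2, so ρ = (K_2 − K_1)/15120 = 43697.7/15120 = 2.89 g/cm³.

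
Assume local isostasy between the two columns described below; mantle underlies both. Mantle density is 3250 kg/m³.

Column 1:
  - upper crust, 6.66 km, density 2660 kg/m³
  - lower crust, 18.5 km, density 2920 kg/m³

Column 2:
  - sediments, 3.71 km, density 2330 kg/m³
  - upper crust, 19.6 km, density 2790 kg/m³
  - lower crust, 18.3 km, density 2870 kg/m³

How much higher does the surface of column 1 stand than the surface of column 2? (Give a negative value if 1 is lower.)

−2.88 km

For any compensation level in the mantle, the mantle terms cancel and isostasy reduces to e = (Σt_1 − Σt_2) − (Σ(ρt)_1 − Σ(ρt)_2) / ρ_m.
Σt_1 = 25.16 km; Σt_2 = 41.61 km; Σ(ρt)_1 = 71735.6; Σ(ρt)_2 = 115849.3 (in km·kg/m³).
e = (25.16 − 41.61) − (71735.6 − 115849.3) / 3250 = −2.88 km.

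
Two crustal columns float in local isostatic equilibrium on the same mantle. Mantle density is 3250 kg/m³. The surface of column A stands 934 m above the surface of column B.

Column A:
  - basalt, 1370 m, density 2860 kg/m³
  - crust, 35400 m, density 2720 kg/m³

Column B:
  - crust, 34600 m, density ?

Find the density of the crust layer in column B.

2780 kg/m³

Take the compensation level at the base of the deeper column (depth z_c below the surface of column A) and equate Σ ρ_i t_i down to z_c; mantle fills any gap and the z_c terms cancel.
Column A: 1370×2860 + 35400×2720 + (z_c − 36770)×3250
Column B: 934×0 + 34600×ρ + (z_c − 934 − 34600)×3250
The z_c×3250 term appears on both sides and cancels. Collect the known terms of each column as K = Σ(ρt)_known − 3250 × (depth of known layers): K_A = 100206200 − 3250×36770 = −19296300; K_B = 0 − 3250×(934 + 34600) = −115485500.
Balance: K_A = K_B + 34600×ρ, so ρ = (K_A − K_B)/34600 = 96189200/34600 = 2780 kg/m³.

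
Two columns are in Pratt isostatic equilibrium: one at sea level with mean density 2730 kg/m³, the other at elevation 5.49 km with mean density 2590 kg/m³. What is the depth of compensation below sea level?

ρ_ref D = ρ (D + h) → D (ρ_ref − ρ) = ρ h.
D = ρ h/(ρ_ref − ρ) = 2590 × 5.49 km/(2730 − 2590) = 102 km.

102 km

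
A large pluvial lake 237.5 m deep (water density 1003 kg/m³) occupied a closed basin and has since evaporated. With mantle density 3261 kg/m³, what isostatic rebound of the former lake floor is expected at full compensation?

u = d ρ_w/ρ_m = 237.5 m × 1003/3261 = 73 m.

73 m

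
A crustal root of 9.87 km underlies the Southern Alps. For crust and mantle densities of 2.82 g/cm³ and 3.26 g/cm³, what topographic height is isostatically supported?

1.54 km

In Airy isostatic equilibrium: ρ_c h = (ρ_m − ρ_c) r.
h = r (ρ_m − ρ_c) / ρ_c = 9.87 km × (3.26 − 2.82) / 2.82 = 1.54 km.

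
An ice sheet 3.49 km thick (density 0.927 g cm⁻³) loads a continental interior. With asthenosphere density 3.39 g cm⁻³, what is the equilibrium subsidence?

0.954 km

In Airy isostatic equilibrium: the ice load ρ_ice t is balanced by mantle displaced below, ρ_m s.
s = t ρ_ice / ρ_m = 3.49 km × 0.927/3.39 = 0.954 km.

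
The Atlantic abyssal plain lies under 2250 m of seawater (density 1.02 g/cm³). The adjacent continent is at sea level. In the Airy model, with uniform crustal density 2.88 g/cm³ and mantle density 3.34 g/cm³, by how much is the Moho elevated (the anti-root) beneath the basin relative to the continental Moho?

9100 m

Isostatic balance requires: replacing crust with seawater at the top is compensated by replacing crust with mantle at the base: d (ρ_c − ρ_w) = a (ρ_m − ρ_c).
a = d (ρ_c − ρ_w)/(ρ_m − ρ_c) = 2250 m × 1.86/0.46 = 9100 m.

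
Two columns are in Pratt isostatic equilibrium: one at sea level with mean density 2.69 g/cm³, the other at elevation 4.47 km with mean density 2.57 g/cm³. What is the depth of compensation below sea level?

95.7 km

ρ_ref D = ρ (D + h) → D (ρ_ref − ρ) = ρ h.
D = ρ h/(ρ_ref − ρ) = 2.57 × 4.47 km/(2.69 − 2.57) = 95.7 km.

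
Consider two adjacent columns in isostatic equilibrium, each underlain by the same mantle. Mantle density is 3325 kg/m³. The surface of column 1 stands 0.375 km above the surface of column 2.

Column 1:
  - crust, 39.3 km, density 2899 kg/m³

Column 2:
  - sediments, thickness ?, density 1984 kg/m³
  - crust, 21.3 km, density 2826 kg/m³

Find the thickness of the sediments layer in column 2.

3.63 km

Take the compensation level at the base of the deeper column (depth z_c below the surface of column 1) and equate Σ ρ_i t_i down to z_c; mantle fills any gap and the z_c terms cancel.
Column 1: 39.3×2899 + (z_c − 39.3)×3325
Column 2: 0.375×0 + x×1984 + 21.3×2826 + (z_c − 0.375 − 21.3 − x)×3325
The z_c×3325 term appears on both sides and cancels. Collect the known terms of each column as K = Σ(ρt)_known − 3325 × (depth of known layers): K_1 = 113930.7 − 3325×39.3 = −16741.8; K_2 = 60193.8 − 3325×(0.375 + 21.3) = −11875.575.
Balance: K_1 = K_2 − x×(3325 − 1984), so x = (K_2 − K_1)/(3325 − 1984) = 4866.23/1341 = 3.63 km.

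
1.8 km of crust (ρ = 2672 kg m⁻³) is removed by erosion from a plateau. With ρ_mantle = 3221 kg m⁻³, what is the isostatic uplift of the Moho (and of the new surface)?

1.49 km

Unloading: uplift u = e ρ_c/ρ_m = 1.8 km × 2672/3221 = 1.49 km.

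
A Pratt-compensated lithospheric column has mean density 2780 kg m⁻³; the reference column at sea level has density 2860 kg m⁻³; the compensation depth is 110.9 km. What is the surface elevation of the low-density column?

ρ_ref D = ρ (D + h) → h = D (ρ_ref − ρ)/ρ.
h = 110.9 km × (2860 − 2780)/2780 = 3.19 km.

3.19 km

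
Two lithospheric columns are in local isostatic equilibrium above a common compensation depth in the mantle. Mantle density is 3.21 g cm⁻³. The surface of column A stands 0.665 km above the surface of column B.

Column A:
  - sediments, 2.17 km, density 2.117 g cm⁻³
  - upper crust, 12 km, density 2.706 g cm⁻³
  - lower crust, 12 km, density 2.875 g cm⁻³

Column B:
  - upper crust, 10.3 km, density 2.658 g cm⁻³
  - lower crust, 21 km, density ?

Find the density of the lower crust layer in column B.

2.99 g cm⁻³

Take the compensation level at the base of the deeper column (depth z_c below the surface of column A) and equate Σ ρ_i t_i down to z_c; mantle fills any gap and the z_c terms cancel.
Column A: 2.17×2.117 + 12×2.706 + 12×2.875 + (z_c − 26.17)×3.21
Column B: 0.665×0 + 10.3×2.658 + 21×ρ + (z_c − 0.665 − 31.3)×3.21
The z_c×3.21 term appears on both sides and cancels. Collect the known terms of each column as K = Σ(ρt)_known − 3.21 × (depth of known layers): K_A = 71.56589 − 3.21×26.17 = −12.43981; K_B = 27.3774 − 3.21×(0.665 + 31.3) = −75.23025.
Balance: K_A = K_B + 21×ρ, so ρ = (K_A − K_B)/21 = 62.7904/21 = 2.99 g cm⁻³.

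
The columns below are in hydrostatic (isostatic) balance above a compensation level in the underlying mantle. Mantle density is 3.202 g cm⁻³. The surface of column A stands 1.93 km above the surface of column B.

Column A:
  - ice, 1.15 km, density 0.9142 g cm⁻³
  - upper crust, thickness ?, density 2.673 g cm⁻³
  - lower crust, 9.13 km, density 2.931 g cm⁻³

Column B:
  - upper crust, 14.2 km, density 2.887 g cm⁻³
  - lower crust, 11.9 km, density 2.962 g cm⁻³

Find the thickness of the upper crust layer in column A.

15.9 km

Take the compensation level at the base of the deeper column (depth z_c below the surface of column A) and equate Σ ρ_i t_i down to z_c; mantle fills any gap and the z_c terms cancel.
Column A: 1.15×0.9142 + x×2.673 + 9.13×2.931 + (z_c − 10.28 − x)×3.202
Column B: 1.93×0 + 14.2×2.887 + 11.9×2.962 + (z_c − 1.93 − 26.1)×3.202
The z_c×3.202 term appears on both sides and cancels. Collect the known terms of each column as K = Σ(ρt)_known − 3.202 × (depth of known layers): K_A = 27.81136 − 3.202×10.28 = −5.1052; K_B = 76.2432 − 3.202×(1.93 + 26.1) = −13.50886.
Balance: K_A − x×(3.202 − 2.673) = K_B, so x = (K_A − K_B)/(3.202 − 2.673) = 8.40366/0.529 = 15.9 km.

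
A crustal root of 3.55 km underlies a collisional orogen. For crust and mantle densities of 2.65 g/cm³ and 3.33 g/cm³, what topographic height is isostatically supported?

0.911 km

Equating mass per unit area of the two columns: ρ_c h = (ρ_m − ρ_c) r.
h = r (ρ_m − ρ_c) / ρ_c = 3.55 km × (3.33 − 2.65) / 2.65 = 0.911 km.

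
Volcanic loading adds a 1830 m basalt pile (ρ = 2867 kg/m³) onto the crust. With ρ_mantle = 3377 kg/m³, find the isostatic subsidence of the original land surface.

Subaerial loading: s = t ρ_load / ρ_m.
s = 1830 m × 2867/3377 = 1550 m.

1550 m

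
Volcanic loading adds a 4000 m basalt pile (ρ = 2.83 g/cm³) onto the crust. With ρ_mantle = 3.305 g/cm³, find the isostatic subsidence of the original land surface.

3430 m

Subaerial loading: s = t ρ_load / ρ_m.
s = 4000 m × 2.83/3.305 = 3430 m.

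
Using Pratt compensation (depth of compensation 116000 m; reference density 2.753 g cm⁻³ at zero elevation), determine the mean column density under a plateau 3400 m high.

2.67 g cm⁻³

Pratt balance: ρ_ref D = ρ (D + h).
ρ = ρ_ref D/(D + h) = 2.753 × 116000 m/(116000 m + 3400 m) = 2.67 g cm⁻³.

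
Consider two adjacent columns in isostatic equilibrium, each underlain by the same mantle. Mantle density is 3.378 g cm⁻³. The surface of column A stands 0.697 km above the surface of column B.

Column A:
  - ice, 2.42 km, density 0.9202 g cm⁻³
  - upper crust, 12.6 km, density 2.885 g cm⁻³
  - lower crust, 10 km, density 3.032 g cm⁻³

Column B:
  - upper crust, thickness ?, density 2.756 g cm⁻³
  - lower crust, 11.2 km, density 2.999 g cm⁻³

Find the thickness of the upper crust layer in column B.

Take the compensation level at the base of the deeper column (depth z_c below the surface of column A) and equate Σ ρ_i t_i down to z_c; mantle fills any gap and the z_c terms cancel.
Column A: 2.42×0.9202 + 12.6×2.885 + 10×3.032 + (z_c − 25.02)×3.378
Column B: 0.697×0 + x×2.756 + 11.2×2.999 + (z_c − 0.697 − 11.2 − x)×3.378
The z_c×3.378 term appears on both sides and cancels. Collect the known terms of each column as K = Σ(ρt)_known − 3.378 × (depth of known layers): K_A = 68.897884 − 3.378×25.02 = −15.619676; K_B = 33.5888 − 3.378×(0.697 + 11.2) = −6.599266.
Balance: K_A = K_B − x×(3.378 − 2.756), so x = (K_B − K_A)/(3.378 − 2.756) = 9.02041/0.622 = 14.5 km.

14.5 km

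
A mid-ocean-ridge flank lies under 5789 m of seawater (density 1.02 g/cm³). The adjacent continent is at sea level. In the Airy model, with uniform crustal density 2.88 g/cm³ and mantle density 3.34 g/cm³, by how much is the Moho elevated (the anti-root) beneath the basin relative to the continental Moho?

Isostatic balance requires: replacing crust with seawater at the top is compensated by replacing crust with mantle at the base: d (ρ_c − ρ_w) = a (ρ_m − ρ_c).
a = d (ρ_c − ρ_w)/(ρ_m − ρ_c) = 5789 m × 1.86/0.46 = 23400 m.

23400 m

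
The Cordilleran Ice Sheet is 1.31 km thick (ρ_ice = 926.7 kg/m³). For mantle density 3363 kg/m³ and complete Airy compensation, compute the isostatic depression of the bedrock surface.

By Archimedes' principle applied to the lithosphere: the ice load ρ_ice t is balanced by mantle displaced below, ρ_m s.
s = t ρ_ice / ρ_m = 1.31 km × 926.7/3363 = 0.361 km.

0.361 km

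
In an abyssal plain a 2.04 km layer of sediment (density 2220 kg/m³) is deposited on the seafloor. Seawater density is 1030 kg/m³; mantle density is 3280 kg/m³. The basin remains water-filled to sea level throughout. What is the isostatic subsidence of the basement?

1.08 km

Submarine loading: the sediment displaces seawater, and the subsidence is in turn flooded, so s (ρ_m − ρ_w) = t (ρ_sed − ρ_w).
s = 2.04 km × (2220 − 1030) / (3280 − 1030) = 1.08 km.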